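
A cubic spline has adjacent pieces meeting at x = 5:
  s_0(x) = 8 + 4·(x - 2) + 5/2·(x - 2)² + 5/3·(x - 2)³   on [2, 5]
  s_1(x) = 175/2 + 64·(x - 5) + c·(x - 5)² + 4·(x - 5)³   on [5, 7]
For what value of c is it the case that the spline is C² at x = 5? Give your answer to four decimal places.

17.5000

s_0''(x) = 5 + 10·(x - 2), so s_0''(5) = 35. On the right, s_1''(5) = 2c, so c = 35/2.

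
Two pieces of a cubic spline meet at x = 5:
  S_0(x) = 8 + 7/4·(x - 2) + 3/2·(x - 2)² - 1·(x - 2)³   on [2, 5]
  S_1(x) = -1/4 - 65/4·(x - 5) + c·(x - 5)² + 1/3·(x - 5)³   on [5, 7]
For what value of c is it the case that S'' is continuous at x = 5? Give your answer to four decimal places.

S_0''(x) = 3 - 6·(x - 2), so S_0''(5) = -15. On the right, S_1''(5) = 2c, so c = -15/2.

-7.5000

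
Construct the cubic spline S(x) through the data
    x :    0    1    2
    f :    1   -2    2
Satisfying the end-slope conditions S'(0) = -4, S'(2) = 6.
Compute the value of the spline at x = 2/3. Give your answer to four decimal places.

Write M_i for S''(x_i). With h_i = 1, 1 and divided differences Δ_i = -3, 4, the continuity of S' gives the tridiagonal system
  1·M_0 + 4·M_1 + 1·M_2 = 6(Δ_1 - Δ_0) = 42
Clamped end conditions give two more equations: 2h_0·M_0 + h_0·M_1 = 6(Δ_0 - S'(0)) = 6 and h_1·M_1 + 2h_1·M_2 = 6(S'(2) - Δ_1) = 12.
Hence M_0 = -5/2, M_1 = 11, M_2 = 1/2.
On [0, 1], S(x) = 1 - 4·x - 5/4·x² + 9/4·x³.
With x = 2/3: S(2/3) = -14/9.

-1.5556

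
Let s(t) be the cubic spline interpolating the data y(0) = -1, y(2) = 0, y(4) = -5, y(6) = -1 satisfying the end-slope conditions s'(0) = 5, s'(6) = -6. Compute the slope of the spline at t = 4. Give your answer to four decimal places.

Let M_i = s''(x_i). Step sizes h_i = 2, 2, 2; slopes of the chords Δ_i = (y_(i+1) - y_i)/h_i = 1/2, -5/2, 2.
  2·M_0 + 8·M_1 + 2·M_2 = 6(Δ_1 - Δ_0) = -18
  2·M_1 + 8·M_2 + 2·M_3 = 6(Δ_2 - Δ_1) = 27
Clamped end conditions give two more equations: 2h_0·M_0 + h_0·M_1 = 6(Δ_0 - s'(0)) = -27 and h_2·M_2 + 2h_2·M_3 = 6(s'(6) - Δ_2) = -48.
Hence M_0 = -79/15, M_1 = -89/30, M_2 = 122/15, M_3 = -241/15.
On [4, 6], s'(t) = b_2 + 2c_2·(t - 4) + 3d_2·(t - 4)² with b_2 = Δ_2 - h_2(2M_2 + M_3)/6 = 29/15, c_2 = M_2/2 = 61/15, d_2 = (M_3 - M_2)/(6h_2) = -121/60. So s'(4) = 29/15.

1.9333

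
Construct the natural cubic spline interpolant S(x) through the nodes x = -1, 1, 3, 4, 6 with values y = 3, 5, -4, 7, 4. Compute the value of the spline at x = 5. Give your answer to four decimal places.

9.5137

Write σ_i for S''(x_i). With h_i = 2, 2, 1, 2 and divided differences Δ_i = 1, -9/2, 11, -3/2, the continuity of S' gives the tridiagonal system
  2·σ_0 + 8·σ_1 + 2·σ_2 = 6(Δ_1 - Δ_0) = -33
  2·σ_1 + 6·σ_2 + 1·σ_3 = 6(Δ_2 - Δ_1) = 93
  1·σ_2 + 6·σ_3 + 2·σ_4 = 6(Δ_3 - Δ_2) = -75
Natural end conditions: σ_0 = σ_4 = 0.
Solving the tridiagonal system: σ_0 = 0, σ_1 = -2421/256, σ_2 = 1365/64, σ_3 = -2055/128, σ_4 = 0.
On [4, 6], S(x) = 7 + 589/64·(x - 4) - 2055/256·(x - 4)² + 685/512·(x - 4)³.
With (x - 4) = 1: S(5) = 4871/512.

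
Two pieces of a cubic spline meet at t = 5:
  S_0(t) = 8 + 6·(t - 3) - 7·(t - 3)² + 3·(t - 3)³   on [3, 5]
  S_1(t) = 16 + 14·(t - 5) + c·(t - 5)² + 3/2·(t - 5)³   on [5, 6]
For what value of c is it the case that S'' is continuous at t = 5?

S_0''(t) = -14 + 18·(t - 3), so S_0''(5) = 22. On the right, S_1''(5) = 2c, so c = 11.

11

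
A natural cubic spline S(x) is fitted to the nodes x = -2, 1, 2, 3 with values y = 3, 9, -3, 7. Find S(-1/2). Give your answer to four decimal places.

14.4919

Put M_i = S'' at the i-th knot. Here h = (3, 1, 1) and Δ = (2, -12, 10), so the interior equations h_(i-1)·M_(i-1) + 2(h_(i-1)+h_i)·M_i + h_i·M_(i+1) = 6(Δ_i − Δ_(i-1)) read
  3·M_0 + 8·M_1 + 1·M_2 = 6(Δ_1 - Δ_0) = -84
  1·M_1 + 4·M_2 + 1·M_3 = 6(Δ_2 - Δ_1) = 132
Natural end conditions: M_0 = M_3 = 0.
Forward elimination and back-substitution give M_0 = 0, M_1 = -468/31, M_2 = 1140/31, M_3 = 0.
On [-2, 1], S(x) = 3 + 296/31·(x + 2) + 0·(x + 2)² - 26/31·(x + 2)³.
With (x + 2) = 3/2: S(-1/2) = 1797/124.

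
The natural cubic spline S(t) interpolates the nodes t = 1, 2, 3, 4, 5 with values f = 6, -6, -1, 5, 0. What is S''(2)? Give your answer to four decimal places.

25.7143

Put M_i = S'' at the i-th knot. Here h = (1, 1, 1, 1) and Δ = (-12, 5, 6, -5), so the interior equations h_(i-1)·M_(i-1) + 2(h_(i-1)+h_i)·M_i + h_i·M_(i+1) = 6(Δ_i − Δ_(i-1)) read
  1·M_0 + 4·M_1 + 1·M_2 = 6(Δ_1 - Δ_0) = 102
  1·M_1 + 4·M_2 + 1·M_3 = 6(Δ_2 - Δ_1) = 6
  1·M_2 + 4·M_3 + 1·M_4 = 6(Δ_3 - Δ_2) = -66
Natural end conditions: M_0 = M_4 = 0.
Solving: M_0 = 0, M_1 = 180/7, M_2 = -6/7, M_3 = -114/7, M_4 = 0.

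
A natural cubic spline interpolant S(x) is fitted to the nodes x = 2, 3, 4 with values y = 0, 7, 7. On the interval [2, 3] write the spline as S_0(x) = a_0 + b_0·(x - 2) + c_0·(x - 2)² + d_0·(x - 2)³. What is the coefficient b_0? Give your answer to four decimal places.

Write M_i for S''(x_i). With h_i = 1, 1 and divided differences Δ_i = 7, 0, the continuity of S' gives the tridiagonal system
  1·M_0 + 4·M_1 + 1·M_2 = 6(Δ_1 - Δ_0) = -42
Natural end conditions: M_0 = M_2 = 0.
Hence M_0 = 0, M_1 = -21/2, M_2 = 0.
On [2, 3], with S_0(x) = a_0 + b_0·(x - 2) + c_0·(x - 2)² + d_0·(x - 2)³: c_0 = M_0/2 = 0, d_0 = (M_1 - M_0)/(6h_0) = -7/4, b_0 = Δ_0 - h_0(2M_0 + M_1)/6 = 35/4.

8.7500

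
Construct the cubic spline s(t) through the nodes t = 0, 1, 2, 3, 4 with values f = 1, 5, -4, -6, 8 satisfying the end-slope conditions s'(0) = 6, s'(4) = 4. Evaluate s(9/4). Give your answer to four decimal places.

Let m_i = s''(x_i). Step sizes h_i = 1, 1, 1, 1; slopes of the chords Δ_i = (y_(i+1) - y_i)/h_i = 4, -9, -2, 14.
  1·m_0 + 4·m_1 + 1·m_2 = 6(Δ_1 - Δ_0) = -78
  1·m_1 + 4·m_2 + 1·m_3 = 6(Δ_2 - Δ_1) = 42
  1·m_2 + 4·m_3 + 1·m_4 = 6(Δ_3 - Δ_2) = 96
Clamped end conditions give two more equations: 2h_0·m_0 + h_0·m_1 = 6(Δ_0 - s'(0)) = -12 and h_3·m_3 + 2h_3·m_4 = 6(s'(4) - Δ_3) = -60.
Forward elimination and back-substitution give m_0 = 151/28, m_1 = -319/14, m_2 = 31/4, m_3 = 473/14, m_4 = -1313/28.
On [2, 3], s(t) = -4 - 143/14·(t - 2) + 31/8·(t - 2)² + 243/56·(t - 2)³.
With (t - 2) = 1/4: s(9/4) = -22377/3584.

-6.2436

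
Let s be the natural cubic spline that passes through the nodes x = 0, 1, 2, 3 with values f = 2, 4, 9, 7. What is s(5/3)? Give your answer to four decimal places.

Let σ_i = s''(x_i). Step sizes h_i = 1, 1, 1; slopes of the chords Δ_i = (y_(i+1) - y_i)/h_i = 2, 5, -2.
  1·σ_0 + 4·σ_1 + 1·σ_2 = 6(Δ_1 - Δ_0) = 18
  1·σ_1 + 4·σ_2 + 1·σ_3 = 6(Δ_2 - Δ_1) = -42
Natural end conditions: σ_0 = σ_3 = 0.
Forward elimination and back-substitution give σ_0 = 0, σ_1 = 38/5, σ_2 = -62/5, σ_3 = 0.
On [1, 2], s(x) = 4 + 68/15·(x - 1) + 19/5·(x - 1)² - 10/3·(x - 1)³.
With (x - 1) = 2/3: s(5/3) = 3128/405.

7.7235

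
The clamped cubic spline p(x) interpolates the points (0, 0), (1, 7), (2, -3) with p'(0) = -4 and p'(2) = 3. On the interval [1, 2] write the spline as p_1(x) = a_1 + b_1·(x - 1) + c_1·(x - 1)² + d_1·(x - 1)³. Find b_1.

-2

Let m_i = p''(x_i). Step sizes h_i = 1, 1; slopes of the chords Δ_i = (y_(i+1) - y_i)/h_i = 7, -10.
  1·m_0 + 4·m_1 + 1·m_2 = 6(Δ_1 - Δ_0) = -102
Clamped end conditions give two more equations: 2h_0·m_0 + h_0·m_1 = 6(Δ_0 - p'(0)) = 66 and h_1·m_1 + 2h_1·m_2 = 6(p'(2) - Δ_1) = 78.
Solving: m_0 = 62, m_1 = -58, m_2 = 68.
On [1, 2], with p_1(x) = a_1 + b_1·(x - 1) + c_1·(x - 1)² + d_1·(x - 1)³: c_1 = m_1/2 = -29, d_1 = (m_2 - m_1)/(6h_1) = 21, b_1 = Δ_1 - h_1(2m_1 + m_2)/6 = -2.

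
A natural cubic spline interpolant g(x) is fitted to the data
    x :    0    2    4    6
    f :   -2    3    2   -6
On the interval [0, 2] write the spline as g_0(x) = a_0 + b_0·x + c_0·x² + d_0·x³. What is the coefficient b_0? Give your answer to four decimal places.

3.0667

Write M_i for g''(x_i). With h_i = 2, 2, 2 and divided differences Δ_i = 5/2, -1/2, -4, the continuity of g' gives the tridiagonal system
  2·M_0 + 8·M_1 + 2·M_2 = 6(Δ_1 - Δ_0) = -18
  2·M_1 + 8·M_2 + 2·M_3 = 6(Δ_2 - Δ_1) = -21
Natural end conditions: M_0 = M_3 = 0.
Hence M_0 = 0, M_1 = -17/10, M_2 = -11/5, M_3 = 0.
On [0, 2], with g_0(x) = a_0 + b_0·x + c_0·x² + d_0·x³: c_0 = M_0/2 = 0, d_0 = (M_1 - M_0)/(6h_0) = -17/120, b_0 = Δ_0 - h_0(2M_0 + M_1)/6 = 46/15.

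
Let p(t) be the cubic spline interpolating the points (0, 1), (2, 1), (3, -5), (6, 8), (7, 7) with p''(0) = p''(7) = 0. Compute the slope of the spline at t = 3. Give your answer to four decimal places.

With σ_i denoting the second derivative at x_i, h_i = 2, 1, 3, 1, and Δ_i = (y_(i+1) − y_i)/h_i = 0, -6, 13/3, -1:
  2·σ_0 + 6·σ_1 + 1·σ_2 = 6(Δ_1 - Δ_0) = -36
  1·σ_1 + 8·σ_2 + 3·σ_3 = 6(Δ_2 - Δ_1) = 62
  3·σ_2 + 8·σ_3 + 1·σ_4 = 6(Δ_3 - Δ_2) = -32
Natural end conditions: σ_0 = σ_4 = 0.
Solving the tridiagonal system: σ_0 = 0, σ_1 = -1286/161, σ_2 = 1920/161, σ_3 = -1364/161, σ_4 = 0.
On [3, 6], p'(t) = b_2 + 2c_2·(t - 3) + 3d_2·(t - 3)² with b_2 = Δ_2 - h_2(2σ_2 + σ_3)/6 = -1621/483, c_2 = σ_2/2 = 960/161, d_2 = (σ_3 - σ_2)/(6h_2) = -1642/1449. So p'(3) = -1621/483.

-3.3561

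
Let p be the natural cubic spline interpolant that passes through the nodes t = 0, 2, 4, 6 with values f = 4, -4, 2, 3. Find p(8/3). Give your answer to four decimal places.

Put m_i = p'' at the i-th knot. Here h = (2, 2, 2) and Δ = (-4, 3, 1/2), so the interior equations h_(i-1)·m_(i-1) + 2(h_(i-1)+h_i)·m_i + h_i·m_(i+1) = 6(Δ_i − Δ_(i-1)) read
  2·m_0 + 8·m_1 + 2·m_2 = 6(Δ_1 - Δ_0) = 42
  2·m_1 + 8·m_2 + 2·m_3 = 6(Δ_2 - Δ_1) = -15
Natural end conditions: m_0 = m_3 = 0.
Hence m_0 = 0, m_1 = 61/10, m_2 = -17/5, m_3 = 0.
On [2, 4], p(t) = -4 + 1/15·(t - 2) + 61/20·(t - 2)² - 19/24·(t - 2)³.
With (t - 2) = 2/3: p(8/3) = -1148/405.

-2.8346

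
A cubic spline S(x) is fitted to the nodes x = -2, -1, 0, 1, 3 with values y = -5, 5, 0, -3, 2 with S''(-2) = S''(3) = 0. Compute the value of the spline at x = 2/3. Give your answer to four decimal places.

Let M_i = S''(x_i). Step sizes h_i = 1, 1, 1, 2; slopes of the chords Δ_i = (y_(i+1) - y_i)/h_i = 10, -5, -3, 5/2.
  1·M_0 + 4·M_1 + 1·M_2 = 6(Δ_1 - Δ_0) = -90
  1·M_1 + 4·M_2 + 1·M_3 = 6(Δ_2 - Δ_1) = 12
  1·M_2 + 6·M_3 + 2·M_4 = 6(Δ_3 - Δ_2) = 33
Natural end conditions: M_0 = M_4 = 0.
Forward elimination and back-substitution give M_0 = 0, M_1 = -2109/86, M_2 = 348/43, M_3 = 357/86, M_4 = 0.
On [0, 1], S(x) = 0 - 1099/172·x + 174/43·x² - 113/172·x³.
With x = 2/3: S(2/3) = -6167/2322.

-2.6559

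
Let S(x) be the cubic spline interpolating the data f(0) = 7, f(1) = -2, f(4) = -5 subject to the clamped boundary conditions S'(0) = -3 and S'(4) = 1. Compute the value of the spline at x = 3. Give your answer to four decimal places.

-6.7778

With M_i denoting the second derivative at x_i, h_i = 1, 3, and Δ_i = (y_(i+1) − y_i)/h_i = -9, -1:
  1·M_0 + 8·M_1 + 3·M_2 = 6(Δ_1 - Δ_0) = 48
Clamped end conditions give two more equations: 2h_0·M_0 + h_0·M_1 = 6(Δ_0 - S'(0)) = -36 and h_1·M_1 + 2h_1·M_2 = 6(S'(4) - Δ_1) = 12.
Forward elimination and back-substitution give M_0 = -23, M_1 = 10, M_2 = -3.
On [1, 4], S(x) = -2 - 19/2·(x - 1) + 5·(x - 1)² - 13/18·(x - 1)³.
With (x - 1) = 2: S(3) = -61/9.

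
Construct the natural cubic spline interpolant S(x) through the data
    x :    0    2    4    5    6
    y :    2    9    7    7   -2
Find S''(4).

5

Put M_i = S'' at the i-th knot. Here h = (2, 2, 1, 1) and Δ = (7/2, -1, 0, -9), so the interior equations h_(i-1)·M_(i-1) + 2(h_(i-1)+h_i)·M_i + h_i·M_(i+1) = 6(Δ_i − Δ_(i-1)) read
  2·M_0 + 8·M_1 + 2·M_2 = 6(Δ_1 - Δ_0) = -27
  2·M_1 + 6·M_2 + 1·M_3 = 6(Δ_2 - Δ_1) = 6
  1·M_2 + 4·M_3 + 1·M_4 = 6(Δ_3 - Δ_2) = -54
Natural end conditions: M_0 = M_4 = 0.
Solving: M_0 = 0, M_1 = -37/8, M_2 = 5, M_3 = -59/4, M_4 = 0.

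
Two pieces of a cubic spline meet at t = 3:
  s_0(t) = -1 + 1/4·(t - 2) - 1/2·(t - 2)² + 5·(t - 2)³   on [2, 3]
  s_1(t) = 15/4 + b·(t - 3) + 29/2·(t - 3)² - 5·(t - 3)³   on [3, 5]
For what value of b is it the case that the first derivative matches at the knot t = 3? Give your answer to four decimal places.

14.2500

s_0'(t) = 1/4 - 1·(t - 2) + 15·(t - 2)², so s_0'(3) = 57/4. On the right, s_1'(3) = b, so b = 57/4.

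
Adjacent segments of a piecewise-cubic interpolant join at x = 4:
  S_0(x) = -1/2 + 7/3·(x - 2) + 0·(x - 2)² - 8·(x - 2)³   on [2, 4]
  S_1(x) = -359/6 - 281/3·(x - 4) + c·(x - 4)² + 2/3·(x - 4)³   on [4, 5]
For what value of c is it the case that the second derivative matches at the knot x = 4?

-48

S_0''(x) = 0 - 48·(x - 2), so S_0''(4) = -96. On the right, S_1''(4) = 2c, so c = -48.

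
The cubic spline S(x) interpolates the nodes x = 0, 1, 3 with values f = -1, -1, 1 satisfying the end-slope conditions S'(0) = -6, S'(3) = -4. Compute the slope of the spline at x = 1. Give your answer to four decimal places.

3.1667

With M_i denoting the second derivative at x_i, h_i = 1, 2, and Δ_i = (y_(i+1) − y_i)/h_i = 0, 1:
  1·M_0 + 6·M_1 + 2·M_2 = 6(Δ_1 - Δ_0) = 6
Clamped end conditions give two more equations: 2h_0·M_0 + h_0·M_1 = 6(Δ_0 - S'(0)) = 36 and h_1·M_1 + 2h_1·M_2 = 6(S'(3) - Δ_1) = -30.
Hence M_0 = 53/3, M_1 = 2/3, M_2 = -47/6.
On [1, 3], S'(x) = b_1 + 2c_1·(x - 1) + 3d_1·(x - 1)² with b_1 = Δ_1 - h_1(2M_1 + M_2)/6 = 19/6, c_1 = M_1/2 = 1/3, d_1 = (M_2 - M_1)/(6h_1) = -17/24. So S'(1) = 19/6.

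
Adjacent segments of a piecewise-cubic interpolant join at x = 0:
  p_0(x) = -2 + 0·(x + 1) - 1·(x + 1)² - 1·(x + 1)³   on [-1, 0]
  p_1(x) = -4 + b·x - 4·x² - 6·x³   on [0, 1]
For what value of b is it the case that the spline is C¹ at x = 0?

p_0'(x) = 0 - 2·(x + 1) - 3·(x + 1)², so p_0'(0) = -5. On the right, p_1'(0) = b, so b = -5.

-5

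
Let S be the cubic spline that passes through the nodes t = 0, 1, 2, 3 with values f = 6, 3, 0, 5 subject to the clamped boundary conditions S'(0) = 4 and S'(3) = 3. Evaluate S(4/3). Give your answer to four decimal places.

1.1556

Write M_i for S''(x_i). With h_i = 1, 1, 1 and divided differences Δ_i = -3, -3, 5, the continuity of S' gives the tridiagonal system
  1·M_0 + 4·M_1 + 1·M_2 = 6(Δ_1 - Δ_0) = 0
  1·M_1 + 4·M_2 + 1·M_3 = 6(Δ_2 - Δ_1) = 48
Clamped end conditions give two more equations: 2h_0·M_0 + h_0·M_1 = 6(Δ_0 - S'(0)) = -42 and h_2·M_2 + 2h_2·M_3 = 6(S'(3) - Δ_2) = -12.
Solving the tridiagonal system: M_0 = -328/15, M_1 = 26/15, M_2 = 224/15, M_3 = -202/15.
On [1, 2], S(t) = 3 - 91/15·(t - 1) + 13/15·(t - 1)² + 11/5·(t - 1)³.
With (t - 1) = 1/3: S(4/3) = 52/45.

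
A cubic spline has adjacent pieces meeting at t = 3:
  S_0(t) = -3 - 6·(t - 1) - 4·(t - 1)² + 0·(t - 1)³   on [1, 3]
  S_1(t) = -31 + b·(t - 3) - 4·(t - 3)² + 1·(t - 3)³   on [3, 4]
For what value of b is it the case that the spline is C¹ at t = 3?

-22

S_0'(t) = -6 - 8·(t - 1) + 0·(t - 1)², so S_0'(3) = -22. On the right, S_1'(3) = b, so b = -22.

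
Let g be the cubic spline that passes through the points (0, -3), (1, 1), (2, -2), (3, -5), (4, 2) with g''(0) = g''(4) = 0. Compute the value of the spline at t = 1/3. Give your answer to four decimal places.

With m_i denoting the second derivative at x_i, h_i = 1, 1, 1, 1, and Δ_i = (y_(i+1) − y_i)/h_i = 4, -3, -3, 7:
  1·m_0 + 4·m_1 + 1·m_2 = 6(Δ_1 - Δ_0) = -42
  1·m_1 + 4·m_2 + 1·m_3 = 6(Δ_2 - Δ_1) = 0
  1·m_2 + 4·m_3 + 1·m_4 = 6(Δ_3 - Δ_2) = 60
Natural end conditions: m_0 = m_4 = 0.
Hence m_0 = 0, m_1 = -285/28, m_2 = -9/7, m_3 = 429/28, m_4 = 0.
On [0, 1], g(t) = -3 + 319/56·t + 0·t² - 95/56·t³.
With t = 1/3: g(1/3) = -220/189.

-1.1640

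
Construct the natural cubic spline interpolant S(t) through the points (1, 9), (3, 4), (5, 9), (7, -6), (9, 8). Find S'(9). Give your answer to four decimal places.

With M_i denoting the second derivative at x_i, h_i = 2, 2, 2, 2, and Δ_i = (y_(i+1) − y_i)/h_i = -5/2, 5/2, -15/2, 7:
  2·M_0 + 8·M_1 + 2·M_2 = 6(Δ_1 - Δ_0) = 30
  2·M_1 + 8·M_2 + 2·M_3 = 6(Δ_2 - Δ_1) = -60
  2·M_2 + 8·M_3 + 2·M_4 = 6(Δ_3 - Δ_2) = 87
Natural end conditions: M_0 = M_4 = 0.
Solving the tridiagonal system: M_0 = 0, M_1 = 111/16, M_2 = -51/4, M_3 = 225/16, M_4 = 0.
On [7, 9], S'(t) = b_3 + 2c_3·(t - 7) + 3d_3·(t - 7)² with b_3 = Δ_3 - h_3(2M_3 + M_4)/6 = -19/8, c_3 = M_3/2 = 225/32, d_3 = (M_4 - M_3)/(6h_3) = -75/64. So S'(9) = 187/16.

11.6875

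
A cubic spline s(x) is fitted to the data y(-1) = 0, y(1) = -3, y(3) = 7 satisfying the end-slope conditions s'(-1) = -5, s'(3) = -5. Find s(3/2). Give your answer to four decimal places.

0.4727

Put M_i = s'' at the i-th knot. Here h = (2, 2) and Δ = (-3/2, 5), so the interior equations h_(i-1)·M_(i-1) + 2(h_(i-1)+h_i)·M_i + h_i·M_(i+1) = 6(Δ_i − Δ_(i-1)) read
  2·M_0 + 8·M_1 + 2·M_2 = 6(Δ_1 - Δ_0) = 39
Clamped end conditions give two more equations: 2h_0·M_0 + h_0·M_1 = 6(Δ_0 - s'(-1)) = 21 and h_1·M_1 + 2h_1·M_2 = 6(s'(3) - Δ_1) = -60.
Hence M_0 = 3/8, M_1 = 39/4, M_2 = -159/8.
On [1, 3], s(x) = -3 + 41/8·(x - 1) + 39/8·(x - 1)² - 79/32·(x - 1)³.
With (x - 1) = 1/2: s(3/2) = 121/256.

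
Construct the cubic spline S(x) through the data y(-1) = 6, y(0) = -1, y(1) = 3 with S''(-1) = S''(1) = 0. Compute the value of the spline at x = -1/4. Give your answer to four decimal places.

Put σ_i = S'' at the i-th knot. Here h = (1, 1) and Δ = (-7, 4), so the interior equations h_(i-1)·σ_(i-1) + 2(h_(i-1)+h_i)·σ_i + h_i·σ_(i+1) = 6(Δ_i − Δ_(i-1)) read
  1·σ_0 + 4·σ_1 + 1·σ_2 = 6(Δ_1 - Δ_0) = 66
Natural end conditions: σ_0 = σ_2 = 0.
Hence σ_0 = 0, σ_1 = 33/2, σ_2 = 0.
On [-1, 0], S(x) = 6 - 39/4·(x + 1) + 0·(x + 1)² + 11/4·(x + 1)³.
With (x + 1) = 3/4: S(-1/4) = -39/256.

-0.1523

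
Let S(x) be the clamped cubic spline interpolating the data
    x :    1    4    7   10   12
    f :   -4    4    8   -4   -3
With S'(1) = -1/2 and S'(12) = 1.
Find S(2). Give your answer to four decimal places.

-2.9815

With M_i denoting the second derivative at x_i, h_i = 3, 3, 3, 2, and Δ_i = (y_(i+1) − y_i)/h_i = 8/3, 4/3, -4, 1/2:
  3·M_0 + 12·M_1 + 3·M_2 = 6(Δ_1 - Δ_0) = -8
  3·M_1 + 12·M_2 + 3·M_3 = 6(Δ_2 - Δ_1) = -32
  3·M_2 + 10·M_3 + 2·M_4 = 6(Δ_3 - Δ_2) = 27
Clamped end conditions give two more equations: 2h_0·M_0 + h_0·M_1 = 6(Δ_0 - S'(1)) = 19 and h_3·M_3 + 2h_3·M_4 = 6(S'(12) - Δ_3) = 3.
Forward elimination and back-substitution give M_0 = 7/2, M_1 = -2/3, M_2 = -7/2, M_3 = 4, M_4 = -5/4.
On [1, 4], S(x) = -4 - 1/2·(x - 1) + 7/4·(x - 1)² - 25/108·(x - 1)³.
With (x - 1) = 1: S(2) = -161/54.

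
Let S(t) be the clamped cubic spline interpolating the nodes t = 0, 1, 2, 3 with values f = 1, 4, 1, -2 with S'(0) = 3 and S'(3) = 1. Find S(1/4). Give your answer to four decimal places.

1.8688

Write M_i for S''(x_i). With h_i = 1, 1, 1 and divided differences Δ_i = 3, -3, -3, the continuity of S' gives the tridiagonal system
  1·M_0 + 4·M_1 + 1·M_2 = 6(Δ_1 - Δ_0) = -36
  1·M_1 + 4·M_2 + 1·M_3 = 6(Δ_2 - Δ_1) = 0
Clamped end conditions give two more equations: 2h_0·M_0 + h_0·M_1 = 6(Δ_0 - S'(0)) = 0 and h_2·M_2 + 2h_2·M_3 = 6(S'(3) - Δ_2) = 24.
Hence M_0 = 76/15, M_1 = -152/15, M_2 = -8/15, M_3 = 184/15.
On [0, 1], S(t) = 1 + 3·t + 38/15·t² - 38/15·t³.
With t = 1/4: S(1/4) = 299/160.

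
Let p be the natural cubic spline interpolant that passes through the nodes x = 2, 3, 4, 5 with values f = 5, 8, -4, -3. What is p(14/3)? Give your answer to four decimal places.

-4.6568

Put M_i = p'' at the i-th knot. Here h = (1, 1, 1) and Δ = (3, -12, 1), so the interior equations h_(i-1)·M_(i-1) + 2(h_(i-1)+h_i)·M_i + h_i·M_(i+1) = 6(Δ_i − Δ_(i-1)) read
  1·M_0 + 4·M_1 + 1·M_2 = 6(Δ_1 - Δ_0) = -90
  1·M_1 + 4·M_2 + 1·M_3 = 6(Δ_2 - Δ_1) = 78
Natural end conditions: M_0 = M_3 = 0.
Solving the tridiagonal system: M_0 = 0, M_1 = -146/5, M_2 = 134/5, M_3 = 0.
On [4, 5], p(x) = -4 - 119/15·(x - 4) + 67/5·(x - 4)² - 67/15·(x - 4)³.
With (x - 4) = 2/3: p(14/3) = -1886/405.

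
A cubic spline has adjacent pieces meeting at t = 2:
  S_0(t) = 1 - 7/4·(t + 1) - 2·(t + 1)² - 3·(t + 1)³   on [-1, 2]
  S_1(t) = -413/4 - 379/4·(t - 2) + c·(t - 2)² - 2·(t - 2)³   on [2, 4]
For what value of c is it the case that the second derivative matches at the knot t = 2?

-29

S_0''(t) = -4 - 18·(t + 1), so S_0''(2) = -58. On the right, S_1''(2) = 2c, so c = -29.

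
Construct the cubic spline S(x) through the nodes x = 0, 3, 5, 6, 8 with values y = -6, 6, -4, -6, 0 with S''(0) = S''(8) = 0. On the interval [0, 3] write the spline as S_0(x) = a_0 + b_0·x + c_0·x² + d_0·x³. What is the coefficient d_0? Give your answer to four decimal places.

-0.3487

Write M_i for S''(x_i). With h_i = 3, 2, 1, 2 and divided differences Δ_i = 4, -5, -2, 3, the continuity of S' gives the tridiagonal system
  3·M_0 + 10·M_1 + 2·M_2 = 6(Δ_1 - Δ_0) = -54
  2·M_1 + 6·M_2 + 1·M_3 = 6(Δ_2 - Δ_1) = 18
  1·M_2 + 6·M_3 + 2·M_4 = 6(Δ_3 - Δ_2) = 30
Natural end conditions: M_0 = M_4 = 0.
Solving: M_0 = 0, M_1 = -1023/163, M_2 = 714/163, M_3 = 696/163, M_4 = 0.
On [0, 3], with S_0(x) = a_0 + b_0·x + c_0·x² + d_0·x³: c_0 = M_0/2 = 0, d_0 = (M_1 - M_0)/(6h_0) = -341/978, b_0 = Δ_0 - h_0(2M_0 + M_1)/6 = 2327/326.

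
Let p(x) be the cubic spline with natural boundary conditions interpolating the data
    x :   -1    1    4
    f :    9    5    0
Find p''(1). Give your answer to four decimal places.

0.2000

Write M_i for p''(x_i). With h_i = 2, 3 and divided differences Δ_i = -2, -5/3, the continuity of p' gives the tridiagonal system
  2·M_0 + 10·M_1 + 3·M_2 = 6(Δ_1 - Δ_0) = 2
Natural end conditions: M_0 = M_2 = 0.
Forward elimination and back-substitution give M_0 = 0, M_1 = 1/5, M_2 = 0.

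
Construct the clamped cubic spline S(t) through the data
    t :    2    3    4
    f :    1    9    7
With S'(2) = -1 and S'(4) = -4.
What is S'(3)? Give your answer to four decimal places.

5.7500

Write M_i for S''(x_i). With h_i = 1, 1 and divided differences Δ_i = 8, -2, the continuity of S' gives the tridiagonal system
  1·M_0 + 4·M_1 + 1·M_2 = 6(Δ_1 - Δ_0) = -60
Clamped end conditions give two more equations: 2h_0·M_0 + h_0·M_1 = 6(Δ_0 - S'(2)) = 54 and h_1·M_1 + 2h_1·M_2 = 6(S'(4) - Δ_1) = -12.
Solving: M_0 = 81/2, M_1 = -27, M_2 = 15/2.
On [3, 4], S'(t) = b_1 + 2c_1·(t - 3) + 3d_1·(t - 3)² with b_1 = Δ_1 - h_1(2M_1 + M_2)/6 = 23/4, c_1 = M_1/2 = -27/2, d_1 = (M_2 - M_1)/(6h_1) = 23/4. So S'(3) = 23/4.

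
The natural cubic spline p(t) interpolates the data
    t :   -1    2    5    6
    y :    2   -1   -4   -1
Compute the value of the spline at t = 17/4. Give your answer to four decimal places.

Let M_i = p''(x_i). Step sizes h_i = 3, 3, 1; slopes of the chords Δ_i = (y_(i+1) - y_i)/h_i = -1, -1, 3.
  3·M_0 + 12·M_1 + 3·M_2 = 6(Δ_1 - Δ_0) = 0
  3·M_1 + 8·M_2 + 1·M_3 = 6(Δ_2 - Δ_1) = 24
Natural end conditions: M_0 = M_3 = 0.
Solving the tridiagonal system: M_0 = 0, M_1 = -24/29, M_2 = 96/29, M_3 = 0.
On [2, 5], p(t) = -1 - 53/29·(t - 2) - 12/29·(t - 2)² + 20/87·(t - 2)³.
With (t - 2) = 9/4: p(17/4) = -2129/464.

-4.5884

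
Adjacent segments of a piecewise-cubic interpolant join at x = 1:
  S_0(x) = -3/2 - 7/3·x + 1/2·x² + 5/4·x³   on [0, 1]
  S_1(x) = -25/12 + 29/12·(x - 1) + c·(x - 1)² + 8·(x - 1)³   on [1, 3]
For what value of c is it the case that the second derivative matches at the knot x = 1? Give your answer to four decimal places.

4.2500

S_0''(x) = 1 + 15/2·x, so S_0''(1) = 17/2. On the right, S_1''(1) = 2c, so c = 17/4.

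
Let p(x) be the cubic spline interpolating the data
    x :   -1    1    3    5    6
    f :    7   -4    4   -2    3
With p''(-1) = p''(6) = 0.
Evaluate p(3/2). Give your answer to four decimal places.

-2.4848

Let M_i = p''(x_i). Step sizes h_i = 2, 2, 2, 1; slopes of the chords Δ_i = (y_(i+1) - y_i)/h_i = -11/2, 4, -3, 5.
  2·M_0 + 8·M_1 + 2·M_2 = 6(Δ_1 - Δ_0) = 57
  2·M_1 + 8·M_2 + 2·M_3 = 6(Δ_2 - Δ_1) = -42
  2·M_2 + 6·M_3 + 1·M_4 = 6(Δ_3 - Δ_2) = 48
Natural end conditions: M_0 = M_4 = 0.
Solving: M_0 = 0, M_1 = 801/82, M_2 = -867/82, M_3 = 945/82, M_4 = 0.
On [1, 3], p(x) = -4 + 83/82·(x - 1) + 801/164·(x - 1)² - 139/82·(x - 1)³.
With (x - 1) = 1/2: p(3/2) = -815/328.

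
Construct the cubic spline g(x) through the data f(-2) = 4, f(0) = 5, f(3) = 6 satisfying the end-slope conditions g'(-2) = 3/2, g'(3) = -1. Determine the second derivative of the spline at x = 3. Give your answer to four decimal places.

Write M_i for g''(x_i). With h_i = 2, 3 and divided differences Δ_i = 1/2, 1/3, the continuity of g' gives the tridiagonal system
  2·M_0 + 10·M_1 + 3·M_2 = 6(Δ_1 - Δ_0) = -1
Clamped end conditions give two more equations: 2h_0·M_0 + h_0·M_1 = 6(Δ_0 - g'(-2)) = -6 and h_1·M_1 + 2h_1·M_2 = 6(g'(3) - Δ_1) = -8.
Solving: M_0 = -19/10, M_1 = 4/5, M_2 = -26/15.

-1.7333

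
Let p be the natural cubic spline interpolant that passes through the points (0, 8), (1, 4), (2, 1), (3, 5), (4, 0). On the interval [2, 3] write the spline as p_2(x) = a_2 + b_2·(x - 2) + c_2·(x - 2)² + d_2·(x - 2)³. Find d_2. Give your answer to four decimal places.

-5.4643

With σ_i denoting the second derivative at x_i, h_i = 1, 1, 1, 1, and Δ_i = (y_(i+1) − y_i)/h_i = -4, -3, 4, -5:
  1·σ_0 + 4·σ_1 + 1·σ_2 = 6(Δ_1 - Δ_0) = 6
  1·σ_1 + 4·σ_2 + 1·σ_3 = 6(Δ_2 - Δ_1) = 42
  1·σ_2 + 4·σ_3 + 1·σ_4 = 6(Δ_3 - Δ_2) = -54
Natural end conditions: σ_0 = σ_4 = 0.
Solving: σ_0 = 0, σ_1 = -33/14, σ_2 = 108/7, σ_3 = -243/14, σ_4 = 0.
On [2, 3], with p_2(x) = a_2 + b_2·(x - 2) + c_2·(x - 2)² + d_2·(x - 2)³: c_2 = σ_2/2 = 54/7, d_2 = (σ_3 - σ_2)/(6h_2) = -153/28, b_2 = Δ_2 - h_2(2σ_2 + σ_3)/6 = 7/4.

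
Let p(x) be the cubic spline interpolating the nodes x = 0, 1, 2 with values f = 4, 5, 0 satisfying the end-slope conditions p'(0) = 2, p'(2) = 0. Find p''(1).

-16

With σ_i denoting the second derivative at x_i, h_i = 1, 1, and Δ_i = (y_(i+1) − y_i)/h_i = 1, -5:
  1·σ_0 + 4·σ_1 + 1·σ_2 = 6(Δ_1 - Δ_0) = -36
Clamped end conditions give two more equations: 2h_0·σ_0 + h_0·σ_1 = 6(Δ_0 - p'(0)) = -6 and h_1·σ_1 + 2h_1·σ_2 = 6(p'(2) - Δ_1) = 30.
Solving: σ_0 = 5, σ_1 = -16, σ_2 = 23.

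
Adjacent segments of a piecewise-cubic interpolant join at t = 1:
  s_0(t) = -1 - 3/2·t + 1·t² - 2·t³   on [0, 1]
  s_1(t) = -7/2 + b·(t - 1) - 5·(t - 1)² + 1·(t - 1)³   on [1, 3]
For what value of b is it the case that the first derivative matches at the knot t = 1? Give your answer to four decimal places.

s_0'(t) = -3/2 + 2·t - 6·t², so s_0'(1) = -11/2. On the right, s_1'(1) = b, so b = -11/2.

-5.5000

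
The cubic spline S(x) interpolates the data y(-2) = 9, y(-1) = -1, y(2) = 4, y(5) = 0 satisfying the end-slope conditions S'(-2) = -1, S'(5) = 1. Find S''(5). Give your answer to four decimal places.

5.7634

With σ_i denoting the second derivative at x_i, h_i = 1, 3, 3, and Δ_i = (y_(i+1) − y_i)/h_i = -10, 5/3, -4/3:
  1·σ_0 + 8·σ_1 + 3·σ_2 = 6(Δ_1 - Δ_0) = 70
  3·σ_1 + 12·σ_2 + 3·σ_3 = 6(Δ_2 - Δ_1) = -18
Clamped end conditions give two more equations: 2h_0·σ_0 + h_0·σ_1 = 6(Δ_0 - S'(-2)) = -54 and h_2·σ_2 + 2h_2·σ_3 = 6(S'(5) - Δ_2) = 14.
Solving the tridiagonal system: σ_0 = -1080/31, σ_1 = 486/31, σ_2 = -638/93, σ_3 = 536/93.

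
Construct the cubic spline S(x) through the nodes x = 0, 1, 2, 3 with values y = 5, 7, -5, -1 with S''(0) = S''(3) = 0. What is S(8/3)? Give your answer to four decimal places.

Write m_i for S''(x_i). With h_i = 1, 1, 1 and divided differences Δ_i = 2, -12, 4, the continuity of S' gives the tridiagonal system
  1·m_0 + 4·m_1 + 1·m_2 = 6(Δ_1 - Δ_0) = -84
  1·m_1 + 4·m_2 + 1·m_3 = 6(Δ_2 - Δ_1) = 96
Natural end conditions: m_0 = m_3 = 0.
Hence m_0 = 0, m_1 = -144/5, m_2 = 156/5, m_3 = 0.
On [2, 3], S(x) = -5 - 32/5·(x - 2) + 78/5·(x - 2)² - 26/5·(x - 2)³.
With (x - 2) = 2/3: S(8/3) = -523/135.

-3.8741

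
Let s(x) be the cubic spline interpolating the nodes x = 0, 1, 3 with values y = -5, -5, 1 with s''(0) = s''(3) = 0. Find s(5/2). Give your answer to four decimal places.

-0.9688

Let M_i = s''(x_i). Step sizes h_i = 1, 2; slopes of the chords Δ_i = (y_(i+1) - y_i)/h_i = 0, 3.
  1·M_0 + 6·M_1 + 2·M_2 = 6(Δ_1 - Δ_0) = 18
Natural end conditions: M_0 = M_2 = 0.
Solving: M_0 = 0, M_1 = 3, M_2 = 0.
On [1, 3], s(x) = -5 + 1·(x - 1) + 3/2·(x - 1)² - 1/4·(x - 1)³.
With (x - 1) = 3/2: s(5/2) = -31/32.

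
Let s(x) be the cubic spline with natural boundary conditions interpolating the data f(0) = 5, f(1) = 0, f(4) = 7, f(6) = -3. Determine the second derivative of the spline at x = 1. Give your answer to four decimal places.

8.0563

Put σ_i = s'' at the i-th knot. Here h = (1, 3, 2) and Δ = (-5, 7/3, -5), so the interior equations h_(i-1)·σ_(i-1) + 2(h_(i-1)+h_i)·σ_i + h_i·σ_(i+1) = 6(Δ_i − Δ_(i-1)) read
  1·σ_0 + 8·σ_1 + 3·σ_2 = 6(Δ_1 - Δ_0) = 44
  3·σ_1 + 10·σ_2 + 2·σ_3 = 6(Δ_2 - Δ_1) = -44
Natural end conditions: σ_0 = σ_3 = 0.
Hence σ_0 = 0, σ_1 = 572/71, σ_2 = -484/71, σ_3 = 0.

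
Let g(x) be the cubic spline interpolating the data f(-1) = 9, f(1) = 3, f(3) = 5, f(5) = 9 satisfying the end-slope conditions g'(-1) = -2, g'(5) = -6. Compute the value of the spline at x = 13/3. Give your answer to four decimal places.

10.3728

With M_i denoting the second derivative at x_i, h_i = 2, 2, 2, and Δ_i = (y_(i+1) − y_i)/h_i = -3, 1, 2:
  2·M_0 + 8·M_1 + 2·M_2 = 6(Δ_1 - Δ_0) = 24
  2·M_1 + 8·M_2 + 2·M_3 = 6(Δ_2 - Δ_1) = 6
Clamped end conditions give two more equations: 2h_0·M_0 + h_0·M_1 = 6(Δ_0 - g'(-1)) = -6 and h_2·M_2 + 2h_2·M_3 = 6(g'(5) - Δ_2) = -48.
Solving: M_0 = -44/15, M_1 = 43/15, M_2 = 52/15, M_3 = -206/15.
On [3, 5], g(x) = 5 + 64/15·(x - 3) + 26/15·(x - 3)² - 43/30·(x - 3)³.
With (x - 3) = 4/3: g(13/3) = 4201/405.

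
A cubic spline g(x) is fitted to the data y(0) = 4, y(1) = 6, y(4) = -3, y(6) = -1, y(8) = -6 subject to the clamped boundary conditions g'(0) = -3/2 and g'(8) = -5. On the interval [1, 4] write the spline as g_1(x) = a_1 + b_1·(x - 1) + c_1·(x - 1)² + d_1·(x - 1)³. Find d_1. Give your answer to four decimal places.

0.7164

Let σ_i = g''(x_i). Step sizes h_i = 1, 3, 2, 2; slopes of the chords Δ_i = (y_(i+1) - y_i)/h_i = 2, -3, 1, -5/2.
  1·σ_0 + 8·σ_1 + 3·σ_2 = 6(Δ_1 - Δ_0) = -30
  3·σ_1 + 10·σ_2 + 2·σ_3 = 6(Δ_2 - Δ_1) = 24
  2·σ_2 + 8·σ_3 + 2·σ_4 = 6(Δ_3 - Δ_2) = -21
Clamped end conditions give two more equations: 2h_0·σ_0 + h_0·σ_1 = 6(Δ_0 - g'(0)) = 21 and h_3·σ_3 + 2h_3·σ_4 = 6(g'(8) - Δ_3) = -15.
Solving the tridiagonal system: σ_0 = 685/48, σ_1 = -181/24, σ_2 = 257/48, σ_3 = -83/24, σ_4 = -97/48.
On [1, 4], with g_1(x) = a_1 + b_1·(x - 1) + c_1·(x - 1)² + d_1·(x - 1)³: c_1 = σ_1/2 = -181/48, d_1 = (σ_2 - σ_1)/(6h_1) = 619/864, b_1 = Δ_1 - h_1(2σ_1 + σ_2)/6 = 179/96.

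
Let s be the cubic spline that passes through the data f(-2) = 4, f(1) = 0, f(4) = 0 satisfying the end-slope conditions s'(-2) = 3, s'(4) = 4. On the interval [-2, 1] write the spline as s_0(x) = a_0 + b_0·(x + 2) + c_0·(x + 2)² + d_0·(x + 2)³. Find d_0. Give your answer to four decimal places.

0.3241

Put M_i = s'' at the i-th knot. Here h = (3, 3) and Δ = (-4/3, 0), so the interior equations h_(i-1)·M_(i-1) + 2(h_(i-1)+h_i)·M_i + h_i·M_(i+1) = 6(Δ_i − Δ_(i-1)) read
  3·M_0 + 12·M_1 + 3·M_2 = 6(Δ_1 - Δ_0) = 8
Clamped end conditions give two more equations: 2h_0·M_0 + h_0·M_1 = 6(Δ_0 - s'(-2)) = -26 and h_1·M_1 + 2h_1·M_2 = 6(s'(4) - Δ_1) = 24.
Hence M_0 = -29/6, M_1 = 1, M_2 = 7/2.
On [-2, 1], with s_0(x) = a_0 + b_0·(x + 2) + c_0·(x + 2)² + d_0·(x + 2)³: c_0 = M_0/2 = -29/12, d_0 = (M_1 - M_0)/(6h_0) = 35/108, b_0 = Δ_0 - h_0(2M_0 + M_1)/6 = 3.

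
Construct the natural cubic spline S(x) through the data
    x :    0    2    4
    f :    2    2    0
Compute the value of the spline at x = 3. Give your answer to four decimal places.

1.1875

Write M_i for S''(x_i). With h_i = 2, 2 and divided differences Δ_i = 0, -1, the continuity of S' gives the tridiagonal system
  2·M_0 + 8·M_1 + 2·M_2 = 6(Δ_1 - Δ_0) = -6
Natural end conditions: M_0 = M_2 = 0.
Solving the tridiagonal system: M_0 = 0, M_1 = -3/4, M_2 = 0.
On [2, 4], S(x) = 2 - 1/2·(x - 2) - 3/8·(x - 2)² + 1/16·(x - 2)³.
With (x - 2) = 1: S(3) = 19/16.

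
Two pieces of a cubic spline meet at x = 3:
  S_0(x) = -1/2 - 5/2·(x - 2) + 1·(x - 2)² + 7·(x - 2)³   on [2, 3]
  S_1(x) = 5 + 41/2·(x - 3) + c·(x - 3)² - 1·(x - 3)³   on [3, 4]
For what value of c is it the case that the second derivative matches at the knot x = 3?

22

S_0''(x) = 2 + 42·(x - 2), so S_0''(3) = 44. On the right, S_1''(3) = 2c, so c = 22.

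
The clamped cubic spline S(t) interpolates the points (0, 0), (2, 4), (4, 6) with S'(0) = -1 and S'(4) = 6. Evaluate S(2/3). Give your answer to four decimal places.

With M_i denoting the second derivative at x_i, h_i = 2, 2, and Δ_i = (y_(i+1) − y_i)/h_i = 2, 1:
  2·M_0 + 8·M_1 + 2·M_2 = 6(Δ_1 - Δ_0) = -6
Clamped end conditions give two more equations: 2h_0·M_0 + h_0·M_1 = 6(Δ_0 - S'(0)) = 18 and h_1·M_1 + 2h_1·M_2 = 6(S'(4) - Δ_1) = 30.
Solving the tridiagonal system: M_0 = 7, M_1 = -5, M_2 = 10.
On [0, 2], S(t) = 0 - 1·t + 7/2·t² - 1·t³.
With t = 2/3: S(2/3) = 16/27.

0.5926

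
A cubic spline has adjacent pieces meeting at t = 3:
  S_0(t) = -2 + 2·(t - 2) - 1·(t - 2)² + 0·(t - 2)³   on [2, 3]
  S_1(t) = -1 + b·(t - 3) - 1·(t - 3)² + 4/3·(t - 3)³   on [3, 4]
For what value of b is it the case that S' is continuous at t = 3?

0

S_0'(t) = 2 - 2·(t - 2) + 0·(t - 2)², so S_0'(3) = 0. On the right, S_1'(3) = b, so b = 0.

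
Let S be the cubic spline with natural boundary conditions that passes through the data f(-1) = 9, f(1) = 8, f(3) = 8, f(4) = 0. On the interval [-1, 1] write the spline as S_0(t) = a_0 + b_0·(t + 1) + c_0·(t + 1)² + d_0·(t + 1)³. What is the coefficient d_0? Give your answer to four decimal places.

Write m_i for S''(x_i). With h_i = 2, 2, 1 and divided differences Δ_i = -1/2, 0, -8, the continuity of S' gives the tridiagonal system
  2·m_0 + 8·m_1 + 2·m_2 = 6(Δ_1 - Δ_0) = 3
  2·m_1 + 6·m_2 + 1·m_3 = 6(Δ_2 - Δ_1) = -48
Natural end conditions: m_0 = m_3 = 0.
Forward elimination and back-substitution give m_0 = 0, m_1 = 57/22, m_2 = -195/22, m_3 = 0.
On [-1, 1], with S_0(t) = a_0 + b_0·(t + 1) + c_0·(t + 1)² + d_0·(t + 1)³: c_0 = m_0/2 = 0, d_0 = (m_1 - m_0)/(6h_0) = 19/88, b_0 = Δ_0 - h_0(2m_0 + m_1)/6 = -15/11.

0.2159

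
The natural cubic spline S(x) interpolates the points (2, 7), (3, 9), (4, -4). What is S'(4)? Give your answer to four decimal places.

Write m_i for S''(x_i). With h_i = 1, 1 and divided differences Δ_i = 2, -13, the continuity of S' gives the tridiagonal system
  1·m_0 + 4·m_1 + 1·m_2 = 6(Δ_1 - Δ_0) = -90
Natural end conditions: m_0 = m_2 = 0.
Solving the tridiagonal system: m_0 = 0, m_1 = -45/2, m_2 = 0.
On [3, 4], S'(x) = b_1 + 2c_1·(x - 3) + 3d_1·(x - 3)² with b_1 = Δ_1 - h_1(2m_1 + m_2)/6 = -11/2, c_1 = m_1/2 = -45/4, d_1 = (m_2 - m_1)/(6h_1) = 15/4. So S'(4) = -67/4.

-16.7500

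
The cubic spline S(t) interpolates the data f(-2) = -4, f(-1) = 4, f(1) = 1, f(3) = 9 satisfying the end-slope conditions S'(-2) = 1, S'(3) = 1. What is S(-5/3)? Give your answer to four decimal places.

-2.2915

Write M_i for S''(x_i). With h_i = 1, 2, 2 and divided differences Δ_i = 8, -3/2, 4, the continuity of S' gives the tridiagonal system
  1·M_0 + 6·M_1 + 2·M_2 = 6(Δ_1 - Δ_0) = -57
  2·M_1 + 8·M_2 + 2·M_3 = 6(Δ_2 - Δ_1) = 33
Clamped end conditions give two more equations: 2h_0·M_0 + h_0·M_1 = 6(Δ_0 - S'(-2)) = 42 and h_2·M_2 + 2h_2·M_3 = 6(S'(3) - Δ_2) = -18.
Hence M_0 = 693/23, M_1 = -420/23, M_2 = 258/23, M_3 = -465/46.
On [-2, -1], S(t) = -4 + 1·(t + 2) + 693/46·(t + 2)² - 371/46·(t + 2)³.
With (t + 2) = 1/3: S(-5/3) = -1423/621.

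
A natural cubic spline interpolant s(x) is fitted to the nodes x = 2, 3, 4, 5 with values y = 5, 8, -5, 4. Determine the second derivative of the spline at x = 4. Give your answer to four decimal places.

Write M_i for s''(x_i). With h_i = 1, 1, 1 and divided differences Δ_i = 3, -13, 9, the continuity of s' gives the tridiagonal system
  1·M_0 + 4·M_1 + 1·M_2 = 6(Δ_1 - Δ_0) = -96
  1·M_1 + 4·M_2 + 1·M_3 = 6(Δ_2 - Δ_1) = 132
Natural end conditions: M_0 = M_3 = 0.
Hence M_0 = 0, M_1 = -172/5, M_2 = 208/5, M_3 = 0.

41.6000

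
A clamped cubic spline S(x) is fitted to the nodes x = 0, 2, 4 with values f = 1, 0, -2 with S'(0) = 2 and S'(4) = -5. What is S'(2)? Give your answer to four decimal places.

Write σ_i for S''(x_i). With h_i = 2, 2 and divided differences Δ_i = -1/2, -1, the continuity of S' gives the tridiagonal system
  2·σ_0 + 8·σ_1 + 2·σ_2 = 6(Δ_1 - Δ_0) = -3
Clamped end conditions give two more equations: 2h_0·σ_0 + h_0·σ_1 = 6(Δ_0 - S'(0)) = -15 and h_1·σ_1 + 2h_1·σ_2 = 6(S'(4) - Δ_1) = -24.
Forward elimination and back-substitution give σ_0 = -41/8, σ_1 = 11/4, σ_2 = -59/8.
On [2, 4], S'(x) = b_1 + 2c_1·(x - 2) + 3d_1·(x - 2)² with b_1 = Δ_1 - h_1(2σ_1 + σ_2)/6 = -3/8, c_1 = σ_1/2 = 11/8, d_1 = (σ_2 - σ_1)/(6h_1) = -27/32. So S'(2) = -3/8.

-0.3750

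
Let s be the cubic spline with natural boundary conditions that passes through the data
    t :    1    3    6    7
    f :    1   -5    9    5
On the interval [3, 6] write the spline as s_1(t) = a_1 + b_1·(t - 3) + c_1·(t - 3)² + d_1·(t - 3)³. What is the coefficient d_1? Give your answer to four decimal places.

Put m_i = s'' at the i-th knot. Here h = (2, 3, 1) and Δ = (-3, 14/3, -4), so the interior equations h_(i-1)·m_(i-1) + 2(h_(i-1)+h_i)·m_i + h_i·m_(i+1) = 6(Δ_i − Δ_(i-1)) read
  2·m_0 + 10·m_1 + 3·m_2 = 6(Δ_1 - Δ_0) = 46
  3·m_1 + 8·m_2 + 1·m_3 = 6(Δ_2 - Δ_1) = -52
Natural end conditions: m_0 = m_3 = 0.
Solving the tridiagonal system: m_0 = 0, m_1 = 524/71, m_2 = -658/71, m_3 = 0.
On [3, 6], with s_1(t) = a_1 + b_1·(t - 3) + c_1·(t - 3)² + d_1·(t - 3)³: c_1 = m_1/2 = 262/71, d_1 = (m_2 - m_1)/(6h_1) = -197/213, b_1 = Δ_1 - h_1(2m_1 + m_2)/6 = 409/213.

-0.9249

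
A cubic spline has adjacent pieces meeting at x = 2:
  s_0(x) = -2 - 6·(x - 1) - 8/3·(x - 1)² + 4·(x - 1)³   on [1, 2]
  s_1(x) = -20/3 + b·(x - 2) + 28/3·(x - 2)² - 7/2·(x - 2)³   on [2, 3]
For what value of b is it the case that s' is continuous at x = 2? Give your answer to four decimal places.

0.6667

s_0'(x) = -6 - 16/3·(x - 1) + 12·(x - 1)², so s_0'(2) = 2/3. On the right, s_1'(2) = b, so b = 2/3.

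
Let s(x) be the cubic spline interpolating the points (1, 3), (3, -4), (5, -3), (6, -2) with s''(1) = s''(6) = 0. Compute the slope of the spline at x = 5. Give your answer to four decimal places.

1.1818

Let σ_i = s''(x_i). Step sizes h_i = 2, 2, 1; slopes of the chords Δ_i = (y_(i+1) - y_i)/h_i = -7/2, 1/2, 1.
  2·σ_0 + 8·σ_1 + 2·σ_2 = 6(Δ_1 - Δ_0) = 24
  2·σ_1 + 6·σ_2 + 1·σ_3 = 6(Δ_2 - Δ_1) = 3
Natural end conditions: σ_0 = σ_3 = 0.
Solving: σ_0 = 0, σ_1 = 69/22, σ_2 = -6/11, σ_3 = 0.
On [5, 6], s'(x) = b_2 + 2c_2·(x - 5) + 3d_2·(x - 5)² with b_2 = Δ_2 - h_2(2σ_2 + σ_3)/6 = 13/11, c_2 = σ_2/2 = -3/11, d_2 = (σ_3 - σ_2)/(6h_2) = 1/11. So s'(5) = 13/11.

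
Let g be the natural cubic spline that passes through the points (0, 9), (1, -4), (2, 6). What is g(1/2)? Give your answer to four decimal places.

Write m_i for g''(x_i). With h_i = 1, 1 and divided differences Δ_i = -13, 10, the continuity of g' gives the tridiagonal system
  1·m_0 + 4·m_1 + 1·m_2 = 6(Δ_1 - Δ_0) = 138
Natural end conditions: m_0 = m_2 = 0.
Solving: m_0 = 0, m_1 = 69/2, m_2 = 0.
On [0, 1], g(t) = 9 - 75/4·t + 0·t² + 23/4·t³.
With t = 1/2: g(1/2) = 11/32.

0.3438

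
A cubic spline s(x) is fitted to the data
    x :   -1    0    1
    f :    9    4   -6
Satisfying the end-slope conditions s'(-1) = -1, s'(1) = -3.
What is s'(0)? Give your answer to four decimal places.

-10.2500

Let M_i = s''(x_i). Step sizes h_i = 1, 1; slopes of the chords Δ_i = (y_(i+1) - y_i)/h_i = -5, -10.
  1·M_0 + 4·M_1 + 1·M_2 = 6(Δ_1 - Δ_0) = -30
Clamped end conditions give two more equations: 2h_0·M_0 + h_0·M_1 = 6(Δ_0 - s'(-1)) = -24 and h_1·M_1 + 2h_1·M_2 = 6(s'(1) - Δ_1) = 42.
Solving: M_0 = -11/2, M_1 = -13, M_2 = 55/2.
On [0, 1], s'(x) = b_1 + 2c_1·x + 3d_1·x² with b_1 = Δ_1 - h_1(2M_1 + M_2)/6 = -41/4, c_1 = M_1/2 = -13/2, d_1 = (M_2 - M_1)/(6h_1) = 27/4. So s'(0) = -41/4.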